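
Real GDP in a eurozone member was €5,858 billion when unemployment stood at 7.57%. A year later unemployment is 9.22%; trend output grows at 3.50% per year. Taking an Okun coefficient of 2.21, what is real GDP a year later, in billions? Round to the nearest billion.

Δu = 9.22 - 7.57 = 1.65 points.
Okun's law (growth form): g_Y = g_Y* - β × Δu = 3.50 - 2.21 × (1.65) = 3.5 - 3.6465 = -0.1465%.
Real GDP in the next year = 5858 × (1 - 0.1465/100) = 5858 × 0.998535 ≈ 5849 billion.

€5,849 billion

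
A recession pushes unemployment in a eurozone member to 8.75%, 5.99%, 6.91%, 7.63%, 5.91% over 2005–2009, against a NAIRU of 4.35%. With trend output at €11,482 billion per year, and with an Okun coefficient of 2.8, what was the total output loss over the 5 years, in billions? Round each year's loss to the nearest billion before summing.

€4,322 billion

Year 2005: gap = -2.8 × (8.75 - 4.35) = -12.32%, loss ≈ 11482 × 12.32/100 ≈ 1415.
Year 2006: gap = -2.8 × (5.99 - 4.35) = -4.592%, loss ≈ 11482 × 4.592/100 ≈ 527.
Year 2007: gap = -2.8 × (6.91 - 4.35) = -7.168%, loss ≈ 11482 × 7.168/100 ≈ 823.
Year 2008: gap = -2.8 × (7.63 - 4.35) = -9.184%, loss ≈ 11482 × 9.184/100 ≈ 1055.
Year 2009: gap = -2.8 × (5.91 - 4.35) = -4.368%, loss ≈ 11482 × 4.368/100 ≈ 502.
Total lost output = 1415 + 527 + 823 + 1055 + 502 = 4322 billion.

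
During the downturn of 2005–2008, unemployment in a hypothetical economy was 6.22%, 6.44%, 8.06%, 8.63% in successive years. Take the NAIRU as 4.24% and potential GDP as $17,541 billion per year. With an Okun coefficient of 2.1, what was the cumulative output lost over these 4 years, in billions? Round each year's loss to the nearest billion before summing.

$4,563 billion

Year 2005: gap = -2.1 × (6.22 - 4.24) = -4.158%, loss ≈ 17541 × 4.158/100 ≈ 729.
Year 2006: gap = -2.1 × (6.44 - 4.24) = -4.62%, loss ≈ 17541 × 4.62/100 ≈ 810.
Year 2007: gap = -2.1 × (8.06 - 4.24) = -8.022%, loss ≈ 17541 × 8.022/100 ≈ 1407.
Year 2008: gap = -2.1 × (8.63 - 4.24) = -9.219%, loss ≈ 17541 × 9.219/100 ≈ 1617.
Total lost output = 729 + 810 + 1407 + 1617 = 4563 billion.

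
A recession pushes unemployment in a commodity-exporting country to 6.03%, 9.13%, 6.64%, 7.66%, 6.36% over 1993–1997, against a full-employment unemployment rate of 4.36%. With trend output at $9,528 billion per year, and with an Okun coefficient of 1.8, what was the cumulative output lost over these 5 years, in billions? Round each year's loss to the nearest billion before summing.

Year 1993: gap = -1.8 × (6.03 - 4.36) = -3.006%, loss ≈ 9528 × 3.006/100 ≈ 286.
Year 1994: gap = -1.8 × (9.13 - 4.36) = -8.586%, loss ≈ 9528 × 8.586/100 ≈ 818.
Year 1995: gap = -1.8 × (6.64 - 4.36) = -4.104%, loss ≈ 9528 × 4.104/100 ≈ 391.
Year 1996: gap = -1.8 × (7.66 - 4.36) = -5.94%, loss ≈ 9528 × 5.94/100 ≈ 566.
Year 1997: gap = -1.8 × (6.36 - 4.36) = -3.6%, loss ≈ 9528 × 3.6/100 ≈ 343.
Total lost output = 286 + 818 + 391 + 566 + 343 = 2404 billion.

$2,404 billion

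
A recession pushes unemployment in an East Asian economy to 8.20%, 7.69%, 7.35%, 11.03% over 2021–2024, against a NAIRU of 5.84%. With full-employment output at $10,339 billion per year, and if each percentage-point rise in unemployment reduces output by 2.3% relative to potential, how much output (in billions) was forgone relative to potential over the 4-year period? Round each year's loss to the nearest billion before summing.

$2,594 billion

Year 2021: gap = -2.3 × (8.2 - 5.84) = -5.428%, loss ≈ 10339 × 5.428/100 ≈ 561.
Year 2022: gap = -2.3 × (7.69 - 5.84) = -4.255%, loss ≈ 10339 × 4.255/100 ≈ 440.
Year 2023: gap = -2.3 × (7.35 - 5.84) = -3.473%, loss ≈ 10339 × 3.473/100 ≈ 359.
Year 2024: gap = -2.3 × (11.03 - 5.84) = -11.937%, loss ≈ 10339 × 11.937/100 ≈ 1234.
Total lost output = 561 + 440 + 359 + 1234 = 2594 billion.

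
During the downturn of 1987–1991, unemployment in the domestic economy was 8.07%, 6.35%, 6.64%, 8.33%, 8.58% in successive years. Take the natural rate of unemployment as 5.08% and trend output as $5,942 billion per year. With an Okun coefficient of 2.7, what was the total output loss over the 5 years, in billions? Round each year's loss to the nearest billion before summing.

Year 1987: gap = -2.7 × (8.07 - 5.08) = -8.073%, loss ≈ 5942 × 8.073/100 ≈ 480.
Year 1988: gap = -2.7 × (6.35 - 5.08) = -3.429%, loss ≈ 5942 × 3.429/100 ≈ 204.
Year 1989: gap = -2.7 × (6.64 - 5.08) = -4.212%, loss ≈ 5942 × 4.212/100 ≈ 250.
Year 1990: gap = -2.7 × (8.33 - 5.08) = -8.775%, loss ≈ 5942 × 8.775/100 ≈ 521.
Year 1991: gap = -2.7 × (8.58 - 5.08) = -9.45%, loss ≈ 5942 × 9.45/100 ≈ 562.
Total lost output = 480 + 204 + 250 + 521 + 562 = 2017 billion.

$2,017 billion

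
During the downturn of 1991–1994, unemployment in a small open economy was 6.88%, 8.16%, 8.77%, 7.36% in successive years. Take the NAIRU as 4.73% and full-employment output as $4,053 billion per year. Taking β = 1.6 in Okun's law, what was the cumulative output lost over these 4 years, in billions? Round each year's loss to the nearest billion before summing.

Year 1991: gap = -1.6 × (6.88 - 4.73) = -3.44%, loss ≈ 4053 × 3.44/100 ≈ 139.
Year 1992: gap = -1.6 × (8.16 - 4.73) = -5.488%, loss ≈ 4053 × 5.488/100 ≈ 222.
Year 1993: gap = -1.6 × (8.77 - 4.73) = -6.464%, loss ≈ 4053 × 6.464/100 ≈ 262.
Year 1994: gap = -1.6 × (7.36 - 4.73) = -4.208%, loss ≈ 4053 × 4.208/100 ≈ 171.
Total lost output = 139 + 222 + 262 + 171 = 794 billion.

$794 billion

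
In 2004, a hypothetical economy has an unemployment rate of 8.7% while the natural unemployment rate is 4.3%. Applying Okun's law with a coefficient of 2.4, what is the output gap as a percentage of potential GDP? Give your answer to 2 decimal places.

The unemployment gap is 8.7 - 4.3 = 4.4 percentage points.
Okun's law gives an output gap of -2.4 × 4.4 = -10.56%, i.e. 10.56% below potential.

-10.56%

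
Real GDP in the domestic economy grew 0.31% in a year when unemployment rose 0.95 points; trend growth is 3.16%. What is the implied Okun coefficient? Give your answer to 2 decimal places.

Growth form: g_Y = g_Y* - β × Δu, so β = (g_Y* - g_Y)/Δu.
β = (3.16 - 0.31)/0.95 = 2.85/0.95 = 3.00.

β ≈ 3.00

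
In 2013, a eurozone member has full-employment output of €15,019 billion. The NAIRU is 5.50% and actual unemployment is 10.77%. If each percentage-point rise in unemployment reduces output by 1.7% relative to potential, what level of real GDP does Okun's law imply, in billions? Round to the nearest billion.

€13,673 billion

Unemployment gap = 10.77 - 5.5 = 5.27 points, so the output gap is -1.7 × 5.27 = -8.959%.
Actual GDP = 15019 × (1 - 8.959/100) = 15019 × 0.91041 ≈ 13673 billion.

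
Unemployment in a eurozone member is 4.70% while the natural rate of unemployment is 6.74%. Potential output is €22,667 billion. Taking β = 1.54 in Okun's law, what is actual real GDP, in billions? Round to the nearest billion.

Unemployment gap = 4.7 - 6.74 = -2.04 points, so the output gap is -1.54 × (-2.04) = 3.1416%.
Actual GDP = 22667 × (1 + 3.1416/100) = 22667 × 1.031416 ≈ 23379 billion.

€23,379 billion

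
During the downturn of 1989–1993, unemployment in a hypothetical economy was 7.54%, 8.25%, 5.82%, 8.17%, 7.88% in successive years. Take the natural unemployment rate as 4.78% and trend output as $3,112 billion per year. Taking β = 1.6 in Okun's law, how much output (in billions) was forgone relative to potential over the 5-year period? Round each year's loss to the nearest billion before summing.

$685 billion

Year 1989: gap = -1.6 × (7.54 - 4.78) = -4.416%, loss ≈ 3112 × 4.416/100 ≈ 137.
Year 1990: gap = -1.6 × (8.25 - 4.78) = -5.552%, loss ≈ 3112 × 5.552/100 ≈ 173.
Year 1991: gap = -1.6 × (5.82 - 4.78) = -1.664%, loss ≈ 3112 × 1.664/100 ≈ 52.
Year 1992: gap = -1.6 × (8.17 - 4.78) = -5.424%, loss ≈ 3112 × 5.424/100 ≈ 169.
Year 1993: gap = -1.6 × (7.88 - 4.78) = -4.96%, loss ≈ 3112 × 4.96/100 ≈ 154.
Total lost output = 137 + 173 + 52 + 169 + 154 = 685 billion.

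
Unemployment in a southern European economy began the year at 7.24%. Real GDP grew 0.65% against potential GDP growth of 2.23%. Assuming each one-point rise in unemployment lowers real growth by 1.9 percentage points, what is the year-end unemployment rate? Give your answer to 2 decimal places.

8.07%

Growth-rate Okun's law: g_Y = g_Y* - β × Δu, so Δu = (g_Y* - g_Y)/β.
Δu = (2.23 - 0.65)/1.9 = 1.58/1.9 = 0.83 percentage points.
Year-end unemployment = 7.24 + 0.83 = 8.07%.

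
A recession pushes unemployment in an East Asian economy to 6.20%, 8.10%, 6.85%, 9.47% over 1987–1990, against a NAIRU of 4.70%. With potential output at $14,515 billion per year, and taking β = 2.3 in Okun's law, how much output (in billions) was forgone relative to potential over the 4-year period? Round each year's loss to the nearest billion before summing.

Year 1987: gap = -2.3 × (6.2 - 4.7) = -3.45%, loss ≈ 14515 × 3.45/100 ≈ 501.
Year 1988: gap = -2.3 × (8.1 - 4.7) = -7.82%, loss ≈ 14515 × 7.82/100 ≈ 1135.
Year 1989: gap = -2.3 × (6.85 - 4.7) = -4.945%, loss ≈ 14515 × 4.945/100 ≈ 718.
Year 1990: gap = -2.3 × (9.47 - 4.7) = -10.971%, loss ≈ 14515 × 10.971/100 ≈ 1592.
Total lost output = 501 + 1135 + 718 + 1592 = 3946 billion.

$3,946 billion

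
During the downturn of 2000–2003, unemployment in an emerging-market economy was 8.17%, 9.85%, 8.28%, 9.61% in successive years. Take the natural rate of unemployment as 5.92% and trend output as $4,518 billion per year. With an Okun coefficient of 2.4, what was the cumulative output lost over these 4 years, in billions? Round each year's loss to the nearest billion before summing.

$1,326 billion

Year 2000: gap = -2.4 × (8.17 - 5.92) = -5.4%, loss ≈ 4518 × 5.4/100 ≈ 244.
Year 2001: gap = -2.4 × (9.85 - 5.92) = -9.432%, loss ≈ 4518 × 9.432/100 ≈ 426.
Year 2002: gap = -2.4 × (8.28 - 5.92) = -5.664%, loss ≈ 4518 × 5.664/100 ≈ 256.
Year 2003: gap = -2.4 × (9.61 - 5.92) = -8.856%, loss ≈ 4518 × 8.856/100 ≈ 400.
Total lost output = 244 + 426 + 256 + 400 = 1326 billion.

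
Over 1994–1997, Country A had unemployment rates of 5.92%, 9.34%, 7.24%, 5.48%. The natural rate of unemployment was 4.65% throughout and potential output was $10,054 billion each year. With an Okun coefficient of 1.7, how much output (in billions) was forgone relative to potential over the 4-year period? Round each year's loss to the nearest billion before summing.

$1,604 billion

Year 1994: gap = -1.7 × (5.92 - 4.65) = -2.159%, loss ≈ 10054 × 2.159/100 ≈ 217.
Year 1995: gap = -1.7 × (9.34 - 4.65) = -7.973%, loss ≈ 10054 × 7.973/100 ≈ 802.
Year 1996: gap = -1.7 × (7.24 - 4.65) = -4.403%, loss ≈ 10054 × 4.403/100 ≈ 443.
Year 1997: gap = -1.7 × (5.48 - 4.65) = -1.411%, loss ≈ 10054 × 1.411/100 ≈ 142.
Total lost output = 217 + 802 + 443 + 142 = 1604 billion.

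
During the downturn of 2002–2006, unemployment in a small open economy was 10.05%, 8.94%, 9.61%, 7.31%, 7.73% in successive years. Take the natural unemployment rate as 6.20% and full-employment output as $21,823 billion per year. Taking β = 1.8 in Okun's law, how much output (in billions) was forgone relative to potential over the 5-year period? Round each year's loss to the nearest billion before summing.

$4,964 billion

Year 2002: gap = -1.8 × (10.05 - 6.2) = -6.93%, loss ≈ 21823 × 6.93/100 ≈ 1512.
Year 2003: gap = -1.8 × (8.94 - 6.2) = -4.932%, loss ≈ 21823 × 4.932/100 ≈ 1076.
Year 2004: gap = -1.8 × (9.61 - 6.2) = -6.138%, loss ≈ 21823 × 6.138/100 ≈ 1339.
Year 2005: gap = -1.8 × (7.31 - 6.2) = -1.998%, loss ≈ 21823 × 1.998/100 ≈ 436.
Year 2006: gap = -1.8 × (7.73 - 6.2) = -2.754%, loss ≈ 21823 × 2.754/100 ≈ 601.
Total lost output = 1512 + 1076 + 1339 + 436 + 601 = 4964 billion.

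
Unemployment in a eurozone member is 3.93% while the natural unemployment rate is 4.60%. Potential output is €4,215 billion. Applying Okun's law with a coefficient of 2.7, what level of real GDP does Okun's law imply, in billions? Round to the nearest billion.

Unemployment gap = 3.93 - 4.6 = -0.67 points, so the output gap is -2.7 × (-0.67) = 1.809%.
Actual GDP = 4215 × (1 + 1.809/100) = 4215 × 1.01809 ≈ 4291 billion.

€4,291 billion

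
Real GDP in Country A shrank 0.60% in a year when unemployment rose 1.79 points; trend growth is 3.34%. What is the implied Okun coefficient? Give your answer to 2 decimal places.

Growth form: g_Y = g_Y* - β × Δu, so β = (g_Y* - g_Y)/Δu.
β = (3.34 + 0.6)/1.79 = 3.94/1.79 = 2.20.

β ≈ 2.20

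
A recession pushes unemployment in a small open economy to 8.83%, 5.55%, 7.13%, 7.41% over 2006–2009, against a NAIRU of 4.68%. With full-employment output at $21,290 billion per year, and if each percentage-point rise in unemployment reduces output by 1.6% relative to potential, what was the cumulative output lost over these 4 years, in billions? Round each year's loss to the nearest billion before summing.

$3,475 billion

Year 2006: gap = -1.6 × (8.83 - 4.68) = -6.64%, loss ≈ 21290 × 6.64/100 ≈ 1414.
Year 2007: gap = -1.6 × (5.55 - 4.68) = -1.392%, loss ≈ 21290 × 1.392/100 ≈ 296.
Year 2008: gap = -1.6 × (7.13 - 4.68) = -3.92%, loss ≈ 21290 × 3.92/100 ≈ 835.
Year 2009: gap = -1.6 × (7.41 - 4.68) = -4.368%, loss ≈ 21290 × 4.368/100 ≈ 930.
Total lost output = 1414 + 296 + 835 + 930 = 3475 billion.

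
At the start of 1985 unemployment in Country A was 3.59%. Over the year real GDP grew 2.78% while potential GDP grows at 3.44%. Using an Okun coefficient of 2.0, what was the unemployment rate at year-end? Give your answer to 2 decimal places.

Growth-rate Okun's law: g_Y = g_Y* - β × Δu, so Δu = (g_Y* - g_Y)/β.
Δu = (3.44 - 2.78)/2.0 = 0.66/2.0 = 0.33 percentage points.
Year-end unemployment = 3.59 + 0.33 = 3.92%.

3.92%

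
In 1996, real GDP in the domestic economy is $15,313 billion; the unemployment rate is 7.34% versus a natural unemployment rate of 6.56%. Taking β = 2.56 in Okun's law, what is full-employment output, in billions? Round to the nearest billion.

$15,625 billion

Unemployment gap = 7.34 - 6.56 = 0.78 points, so output gap = -2.56 × 0.78 = -1.9968%.
Since Y = Y* × (1 + gap/100), Y* = 15313/0.980032 ≈ 15625 billion.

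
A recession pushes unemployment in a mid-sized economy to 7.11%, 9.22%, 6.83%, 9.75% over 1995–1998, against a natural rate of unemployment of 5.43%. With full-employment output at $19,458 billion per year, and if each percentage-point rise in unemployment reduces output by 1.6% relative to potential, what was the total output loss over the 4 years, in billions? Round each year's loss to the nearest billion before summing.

Year 1995: gap = -1.6 × (7.11 - 5.43) = -2.688%, loss ≈ 19458 × 2.688/100 ≈ 523.
Year 1996: gap = -1.6 × (9.22 - 5.43) = -6.064%, loss ≈ 19458 × 6.064/100 ≈ 1180.
Year 1997: gap = -1.6 × (6.83 - 5.43) = -2.24%, loss ≈ 19458 × 2.24/100 ≈ 436.
Year 1998: gap = -1.6 × (9.75 - 5.43) = -6.912%, loss ≈ 19458 × 6.912/100 ≈ 1345.
Total lost output = 523 + 1180 + 436 + 1345 = 3484 billion.

$3,484 billion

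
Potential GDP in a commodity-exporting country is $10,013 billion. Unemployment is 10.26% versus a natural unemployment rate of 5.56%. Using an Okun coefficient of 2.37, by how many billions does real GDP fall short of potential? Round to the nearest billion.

$1,115 billion

Output gap = -2.37 × (10.26 - 5.56) = -2.37 × 4.7 = -11.139%.
Actual GDP ≈ 10013 × 0.88861 ≈ 8898 billion, so the shortfall is 10013 - 8898 = 1115 billion.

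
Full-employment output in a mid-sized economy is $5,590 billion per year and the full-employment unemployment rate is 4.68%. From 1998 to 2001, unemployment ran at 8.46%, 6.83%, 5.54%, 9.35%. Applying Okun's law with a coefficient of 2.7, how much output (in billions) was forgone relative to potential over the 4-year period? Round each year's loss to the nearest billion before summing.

$1,730 billion

Year 1998: gap = -2.7 × (8.46 - 4.68) = -10.206%, loss ≈ 5590 × 10.206/100 ≈ 571.
Year 1999: gap = -2.7 × (6.83 - 4.68) = -5.805%, loss ≈ 5590 × 5.805/100 ≈ 324.
Year 2000: gap = -2.7 × (5.54 - 4.68) = -2.322%, loss ≈ 5590 × 2.322/100 ≈ 130.
Year 2001: gap = -2.7 × (9.35 - 4.68) = -12.609%, loss ≈ 5590 × 12.609/100 ≈ 705.
Total lost output = 571 + 324 + 130 + 705 = 1730 billion.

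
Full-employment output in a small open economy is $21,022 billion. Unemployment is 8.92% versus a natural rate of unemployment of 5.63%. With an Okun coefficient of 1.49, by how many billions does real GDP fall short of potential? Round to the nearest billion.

Output gap = -1.49 × (8.92 - 5.63) = -1.49 × 3.29 = -4.9021%.
Actual GDP ≈ 21022 × 0.950979 ≈ 19991 billion, so the shortfall is 21022 - 19991 = 1031 billion.

$1,031 billion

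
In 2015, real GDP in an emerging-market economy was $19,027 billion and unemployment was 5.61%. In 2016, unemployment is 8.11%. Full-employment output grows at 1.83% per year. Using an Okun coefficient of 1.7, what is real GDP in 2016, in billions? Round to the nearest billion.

$18,567 billion

Δu = 8.11 - 5.61 = 2.5 points.
Okun's law (growth form): g_Y = g_Y* - β × Δu = 1.83 - 1.7 × (2.50) = 1.83 - 4.25 = -2.42%.
Real GDP in the next year = 19027 × (1 - 2.42/100) = 19027 × 0.9758 ≈ 18567 billion.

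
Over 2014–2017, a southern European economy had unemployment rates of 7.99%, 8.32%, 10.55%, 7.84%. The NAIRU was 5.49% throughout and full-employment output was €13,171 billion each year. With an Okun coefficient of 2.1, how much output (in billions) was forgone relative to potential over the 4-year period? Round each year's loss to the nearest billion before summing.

€3,524 billion

Year 2014: gap = -2.1 × (7.99 - 5.49) = -5.25%, loss ≈ 13171 × 5.25/100 ≈ 691.
Year 2015: gap = -2.1 × (8.32 - 5.49) = -5.943%, loss ≈ 13171 × 5.943/100 ≈ 783.
Year 2016: gap = -2.1 × (10.55 - 5.49) = -10.626%, loss ≈ 13171 × 10.626/100 ≈ 1400.
Year 2017: gap = -2.1 × (7.84 - 5.49) = -4.935%, loss ≈ 13171 × 4.935/100 ≈ 650.
Total lost output = 691 + 783 + 1400 + 650 = 3524 billion.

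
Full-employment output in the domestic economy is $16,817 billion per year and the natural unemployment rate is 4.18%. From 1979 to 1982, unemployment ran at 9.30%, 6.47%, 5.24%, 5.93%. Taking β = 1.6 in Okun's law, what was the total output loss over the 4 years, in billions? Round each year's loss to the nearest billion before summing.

$2,750 billion

Year 1979: gap = -1.6 × (9.3 - 4.18) = -8.192%, loss ≈ 16817 × 8.192/100 ≈ 1378.
Year 1980: gap = -1.6 × (6.47 - 4.18) = -3.664%, loss ≈ 16817 × 3.664/100 ≈ 616.
Year 1981: gap = -1.6 × (5.24 - 4.18) = -1.696%, loss ≈ 16817 × 1.696/100 ≈ 285.
Year 1982: gap = -1.6 × (5.93 - 4.18) = -2.8%, loss ≈ 16817 × 2.8/100 ≈ 471.
Total lost output = 1378 + 616 + 285 + 471 = 2750 billion.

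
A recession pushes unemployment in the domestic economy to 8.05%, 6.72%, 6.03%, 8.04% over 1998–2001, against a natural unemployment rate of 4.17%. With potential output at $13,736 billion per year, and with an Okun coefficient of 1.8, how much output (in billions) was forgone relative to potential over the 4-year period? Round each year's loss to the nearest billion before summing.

Year 1998: gap = -1.8 × (8.05 - 4.17) = -6.984%, loss ≈ 13736 × 6.984/100 ≈ 959.
Year 1999: gap = -1.8 × (6.72 - 4.17) = -4.59%, loss ≈ 13736 × 4.59/100 ≈ 630.
Year 2000: gap = -1.8 × (6.03 - 4.17) = -3.348%, loss ≈ 13736 × 3.348/100 ≈ 460.
Year 2001: gap = -1.8 × (8.04 - 4.17) = -6.966%, loss ≈ 13736 × 6.966/100 ≈ 957.
Total lost output = 959 + 630 + 460 + 957 = 3006 billion.

$3,006 billion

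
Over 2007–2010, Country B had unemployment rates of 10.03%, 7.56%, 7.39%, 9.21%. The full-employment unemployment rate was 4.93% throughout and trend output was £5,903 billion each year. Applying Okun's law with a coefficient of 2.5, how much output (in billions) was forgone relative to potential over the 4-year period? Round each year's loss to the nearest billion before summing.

Year 2007: gap = -2.5 × (10.03 - 4.93) = -12.75%, loss ≈ 5903 × 12.75/100 ≈ 753.
Year 2008: gap = -2.5 × (7.56 - 4.93) = -6.575%, loss ≈ 5903 × 6.575/100 ≈ 388.
Year 2009: gap = -2.5 × (7.39 - 4.93) = -6.15%, loss ≈ 5903 × 6.15/100 ≈ 363.
Year 2010: gap = -2.5 × (9.21 - 4.93) = -10.7%, loss ≈ 5903 × 10.7/100 ≈ 632.
Total lost output = 753 + 388 + 363 + 632 = 2136 billion.

£2,136 billion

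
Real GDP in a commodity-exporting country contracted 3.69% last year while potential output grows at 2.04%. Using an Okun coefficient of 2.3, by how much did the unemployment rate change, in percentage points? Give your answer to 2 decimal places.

2.49 percentage points

Growth-rate Okun's law: g_Y = g_Y* - β × Δu, so Δu = (g_Y* - g_Y)/β.
Δu = (2.04 + 3.69)/2.3 = 5.73/2.3 = 2.49 percentage points.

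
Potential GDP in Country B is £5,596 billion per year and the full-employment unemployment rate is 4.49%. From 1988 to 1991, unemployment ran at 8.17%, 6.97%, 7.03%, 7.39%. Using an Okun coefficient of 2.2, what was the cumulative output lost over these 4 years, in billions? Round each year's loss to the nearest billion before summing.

£1,428 billion

Year 1988: gap = -2.2 × (8.17 - 4.49) = -8.096%, loss ≈ 5596 × 8.096/100 ≈ 453.
Year 1989: gap = -2.2 × (6.97 - 4.49) = -5.456%, loss ≈ 5596 × 5.456/100 ≈ 305.
Year 1990: gap = -2.2 × (7.03 - 4.49) = -5.588%, loss ≈ 5596 × 5.588/100 ≈ 313.
Year 1991: gap = -2.2 × (7.39 - 4.49) = -6.38%, loss ≈ 5596 × 6.38/100 ≈ 357.
Total lost output = 453 + 305 + 313 + 357 = 1428 billion.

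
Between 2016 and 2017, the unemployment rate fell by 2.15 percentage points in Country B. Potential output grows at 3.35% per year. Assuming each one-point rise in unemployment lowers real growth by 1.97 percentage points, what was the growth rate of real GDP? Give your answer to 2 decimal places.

7.59%

Growth-rate Okun's law: g_Y = g_Y* - β × Δu.
g_Y = 3.35 - 1.97 × (-2.15) = 3.35 + 4.2355 = 7.5855%, i.e. 7.59% to 2 d.p.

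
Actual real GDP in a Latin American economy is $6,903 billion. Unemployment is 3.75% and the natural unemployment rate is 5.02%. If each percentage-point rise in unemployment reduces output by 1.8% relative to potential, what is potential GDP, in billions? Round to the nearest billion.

Unemployment gap = 3.75 - 5.02 = -1.27 points, so output gap = -1.8 × (-1.27) = 2.286%.
Since Y = Y* × (1 + gap/100), Y* = 6903/1.02286 ≈ 6749 billion.

$6,749 billion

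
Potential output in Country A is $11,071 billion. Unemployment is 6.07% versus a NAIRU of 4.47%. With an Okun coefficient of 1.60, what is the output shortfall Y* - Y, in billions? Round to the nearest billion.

Output gap = -1.60 × (6.07 - 4.47) = -1.6 × 1.6 = -2.56%.
Actual GDP ≈ 11071 × 0.9744 ≈ 10788 billion, so the shortfall is 11071 - 10788 = 283 billion.

$283 billion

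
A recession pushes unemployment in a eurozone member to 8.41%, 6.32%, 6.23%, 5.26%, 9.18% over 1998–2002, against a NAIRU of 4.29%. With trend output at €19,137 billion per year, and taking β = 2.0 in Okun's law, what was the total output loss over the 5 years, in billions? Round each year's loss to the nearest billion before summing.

€5,340 billion

Year 1998: gap = -2.0 × (8.41 - 4.29) = -8.24%, loss ≈ 19137 × 8.24/100 ≈ 1577.
Year 1999: gap = -2.0 × (6.32 - 4.29) = -4.06%, loss ≈ 19137 × 4.06/100 ≈ 777.
Year 2000: gap = -2.0 × (6.23 - 4.29) = -3.88%, loss ≈ 19137 × 3.88/100 ≈ 743.
Year 2001: gap = -2.0 × (5.26 - 4.29) = -1.94%, loss ≈ 19137 × 1.94/100 ≈ 371.
Year 2002: gap = -2.0 × (9.18 - 4.29) = -9.78%, loss ≈ 19137 × 9.78/100 ≈ 1872.
Total lost output = 1577 + 777 + 743 + 371 + 1872 = 5340 billion.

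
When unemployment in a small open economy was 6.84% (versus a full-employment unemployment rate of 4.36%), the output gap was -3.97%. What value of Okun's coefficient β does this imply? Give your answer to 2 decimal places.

β ≈ 1.60

Okun's law: output gap = -β × (u - u*).
-3.97 = -β × (6.84 - 4.36) = -β × 2.48, so β = 3.97/2.48 = 1.60.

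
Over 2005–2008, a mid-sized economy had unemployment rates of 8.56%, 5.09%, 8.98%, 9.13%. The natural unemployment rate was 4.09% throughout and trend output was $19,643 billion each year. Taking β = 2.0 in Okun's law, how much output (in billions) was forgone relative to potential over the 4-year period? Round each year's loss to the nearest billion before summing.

$6,050 billion

Year 2005: gap = -2.0 × (8.56 - 4.09) = -8.94%, loss ≈ 19643 × 8.94/100 ≈ 1756.
Year 2006: gap = -2.0 × (5.09 - 4.09) = -2%, loss ≈ 19643 × 2/100 ≈ 393.
Year 2007: gap = -2.0 × (8.98 - 4.09) = -9.78%, loss ≈ 19643 × 9.78/100 ≈ 1921.
Year 2008: gap = -2.0 × (9.13 - 4.09) = -10.08%, loss ≈ 19643 × 10.08/100 ≈ 1980.
Total lost output = 1756 + 393 + 1921 + 1980 = 6050 billion.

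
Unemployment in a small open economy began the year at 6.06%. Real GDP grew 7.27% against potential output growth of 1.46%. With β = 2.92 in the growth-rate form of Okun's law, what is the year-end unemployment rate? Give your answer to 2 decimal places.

4.07%

Growth-rate Okun's law: g_Y = g_Y* - β × Δu, so Δu = (g_Y* - g_Y)/β.
Δu = (1.46 - 7.27)/2.92 = -5.81/2.92 = -1.99 percentage points.
Year-end unemployment = 6.06 - 1.99 = 4.07%.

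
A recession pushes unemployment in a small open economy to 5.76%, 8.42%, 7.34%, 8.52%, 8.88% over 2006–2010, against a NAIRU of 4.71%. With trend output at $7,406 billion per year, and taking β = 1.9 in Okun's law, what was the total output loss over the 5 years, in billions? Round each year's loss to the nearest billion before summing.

Year 2006: gap = -1.9 × (5.76 - 4.71) = -1.995%, loss ≈ 7406 × 1.995/100 ≈ 148.
Year 2007: gap = -1.9 × (8.42 - 4.71) = -7.049%, loss ≈ 7406 × 7.049/100 ≈ 522.
Year 2008: gap = -1.9 × (7.34 - 4.71) = -4.997%, loss ≈ 7406 × 4.997/100 ≈ 370.
Year 2009: gap = -1.9 × (8.52 - 4.71) = -7.239%, loss ≈ 7406 × 7.239/100 ≈ 536.
Year 2010: gap = -1.9 × (8.88 - 4.71) = -7.923%, loss ≈ 7406 × 7.923/100 ≈ 587.
Total lost output = 148 + 522 + 370 + 536 + 587 = 2163 billion.

$2,163 billion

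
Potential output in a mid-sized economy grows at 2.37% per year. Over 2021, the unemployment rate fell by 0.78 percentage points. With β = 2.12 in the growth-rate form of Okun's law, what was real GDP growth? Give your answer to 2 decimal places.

Growth-rate Okun's law: g_Y = g_Y* - β × Δu.
g_Y = 2.37 - 2.12 × (-0.78) = 2.37 + 1.6536 = 4.0236%, i.e. 4.02% to 2 d.p.

4.02%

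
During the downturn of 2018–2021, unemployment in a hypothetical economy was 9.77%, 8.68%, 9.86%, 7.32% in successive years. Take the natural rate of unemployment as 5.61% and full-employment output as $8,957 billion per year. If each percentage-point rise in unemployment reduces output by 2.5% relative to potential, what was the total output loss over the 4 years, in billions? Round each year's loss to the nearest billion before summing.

$2,954 billion

Year 2018: gap = -2.5 × (9.77 - 5.61) = -10.4%, loss ≈ 8957 × 10.4/100 ≈ 932.
Year 2019: gap = -2.5 × (8.68 - 5.61) = -7.675%, loss ≈ 8957 × 7.675/100 ≈ 687.
Year 2020: gap = -2.5 × (9.86 - 5.61) = -10.625%, loss ≈ 8957 × 10.625/100 ≈ 952.
Year 2021: gap = -2.5 × (7.32 - 5.61) = -4.275%, loss ≈ 8957 × 4.275/100 ≈ 383.
Total lost output = 932 + 687 + 952 + 383 = 2954 billion.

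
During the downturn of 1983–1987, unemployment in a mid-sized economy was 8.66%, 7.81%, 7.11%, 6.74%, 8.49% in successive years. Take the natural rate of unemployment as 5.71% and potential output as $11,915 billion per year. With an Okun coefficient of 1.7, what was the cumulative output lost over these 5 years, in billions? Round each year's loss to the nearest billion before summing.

Year 1983: gap = -1.7 × (8.66 - 5.71) = -5.015%, loss ≈ 11915 × 5.015/100 ≈ 598.
Year 1984: gap = -1.7 × (7.81 - 5.71) = -3.57%, loss ≈ 11915 × 3.57/100 ≈ 425.
Year 1985: gap = -1.7 × (7.11 - 5.71) = -2.38%, loss ≈ 11915 × 2.38/100 ≈ 284.
Year 1986: gap = -1.7 × (6.74 - 5.71) = -1.751%, loss ≈ 11915 × 1.751/100 ≈ 209.
Year 1987: gap = -1.7 × (8.49 - 5.71) = -4.726%, loss ≈ 11915 × 4.726/100 ≈ 563.
Total lost output = 598 + 425 + 284 + 209 + 563 = 2079 billion.

$2,079 billion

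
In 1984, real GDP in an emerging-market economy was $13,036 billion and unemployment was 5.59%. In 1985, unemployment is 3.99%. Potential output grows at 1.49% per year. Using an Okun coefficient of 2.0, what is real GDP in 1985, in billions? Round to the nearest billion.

Δu = 3.99 - 5.59 = -1.6 points.
Okun's law (growth form): g_Y = g_Y* - β × Δu = 1.49 - 2.0 × (-1.60) = 1.49 + 3.2 = 4.69%.
Real GDP in the next year = 13036 × (1 + 4.69/100) = 13036 × 1.0469 ≈ 13647 billion.

$13,647 billion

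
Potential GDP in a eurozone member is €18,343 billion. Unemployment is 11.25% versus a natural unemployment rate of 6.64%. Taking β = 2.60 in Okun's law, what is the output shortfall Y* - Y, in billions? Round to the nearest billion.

€2,199 billion

Output gap = -2.60 × (11.25 - 6.64) = -2.6 × 4.61 = -11.986%.
Actual GDP ≈ 18343 × 0.88014 ≈ 16144 billion, so the shortfall is 18343 - 16144 = 2199 billion.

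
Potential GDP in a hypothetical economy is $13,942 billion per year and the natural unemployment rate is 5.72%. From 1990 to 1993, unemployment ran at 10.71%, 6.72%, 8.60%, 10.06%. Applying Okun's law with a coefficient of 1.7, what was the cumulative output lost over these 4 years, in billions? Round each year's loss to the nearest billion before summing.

Year 1990: gap = -1.7 × (10.71 - 5.72) = -8.483%, loss ≈ 13942 × 8.483/100 ≈ 1183.
Year 1991: gap = -1.7 × (6.72 - 5.72) = -1.7%, loss ≈ 13942 × 1.7/100 ≈ 237.
Year 1992: gap = -1.7 × (8.6 - 5.72) = -4.896%, loss ≈ 13942 × 4.896/100 ≈ 683.
Year 1993: gap = -1.7 × (10.06 - 5.72) = -7.378%, loss ≈ 13942 × 7.378/100 ≈ 1029.
Total lost output = 1183 + 237 + 683 + 1029 = 3132 billion.

$3,132 billion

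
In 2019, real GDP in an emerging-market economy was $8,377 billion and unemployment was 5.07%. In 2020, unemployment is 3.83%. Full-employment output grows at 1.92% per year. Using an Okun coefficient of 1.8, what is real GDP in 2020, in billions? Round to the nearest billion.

$8,725 billion

Δu = 3.83 - 5.07 = -1.24 points.
Okun's law (growth form): g_Y = g_Y* - β × Δu = 1.92 - 1.8 × (-1.24) = 1.92 + 2.232 = 4.152%.
Real GDP in the next year = 8377 × (1 + 4.152/100) = 8377 × 1.04152 ≈ 8725 billion.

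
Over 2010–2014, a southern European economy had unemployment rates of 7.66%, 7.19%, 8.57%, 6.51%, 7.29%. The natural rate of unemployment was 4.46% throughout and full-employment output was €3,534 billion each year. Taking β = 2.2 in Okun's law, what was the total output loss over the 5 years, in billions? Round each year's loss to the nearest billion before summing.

Year 2010: gap = -2.2 × (7.66 - 4.46) = -7.04%, loss ≈ 3534 × 7.04/100 ≈ 249.
Year 2011: gap = -2.2 × (7.19 - 4.46) = -6.006%, loss ≈ 3534 × 6.006/100 ≈ 212.
Year 2012: gap = -2.2 × (8.57 - 4.46) = -9.042%, loss ≈ 3534 × 9.042/100 ≈ 320.
Year 2013: gap = -2.2 × (6.51 - 4.46) = -4.51%, loss ≈ 3534 × 4.51/100 ≈ 159.
Year 2014: gap = -2.2 × (7.29 - 4.46) = -6.226%, loss ≈ 3534 × 6.226/100 ≈ 220.
Total lost output = 249 + 212 + 320 + 159 + 220 = 1160 billion.

€1,160 billion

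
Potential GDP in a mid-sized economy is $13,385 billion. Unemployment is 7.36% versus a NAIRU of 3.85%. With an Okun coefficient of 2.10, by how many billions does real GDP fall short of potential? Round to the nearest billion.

$987 billion

Output gap = -2.10 × (7.36 - 3.85) = -2.1 × 3.51 = -7.371%.
Actual GDP ≈ 13385 × 0.92629 ≈ 12398 billion, so the shortfall is 13385 - 12398 = 987 billion.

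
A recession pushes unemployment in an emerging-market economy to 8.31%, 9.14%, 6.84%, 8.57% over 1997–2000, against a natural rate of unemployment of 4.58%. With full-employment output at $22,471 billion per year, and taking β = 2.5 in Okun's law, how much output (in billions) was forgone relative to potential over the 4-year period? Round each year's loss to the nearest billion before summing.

$8,168 billion

Year 1997: gap = -2.5 × (8.31 - 4.58) = -9.325%, loss ≈ 22471 × 9.325/100 ≈ 2095.
Year 1998: gap = -2.5 × (9.14 - 4.58) = -11.4%, loss ≈ 22471 × 11.4/100 ≈ 2562.
Year 1999: gap = -2.5 × (6.84 - 4.58) = -5.65%, loss ≈ 22471 × 5.65/100 ≈ 1270.
Year 2000: gap = -2.5 × (8.57 - 4.58) = -9.975%, loss ≈ 22471 × 9.975/100 ≈ 2241.
Total lost output = 2095 + 2562 + 1270 + 2241 = 8168 billion.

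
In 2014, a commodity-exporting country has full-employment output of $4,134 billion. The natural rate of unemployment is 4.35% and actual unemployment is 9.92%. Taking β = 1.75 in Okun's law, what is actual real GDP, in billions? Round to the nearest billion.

Unemployment gap = 9.92 - 4.35 = 5.57 points, so the output gap is -1.75 × 5.57 = -9.7475%.
Actual GDP = 4134 × (1 - 9.7475/100) = 4134 × 0.902525 ≈ 3731 billion.

$3,731 billion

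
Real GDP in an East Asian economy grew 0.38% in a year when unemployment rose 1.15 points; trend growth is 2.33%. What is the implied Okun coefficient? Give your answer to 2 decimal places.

Growth form: g_Y = g_Y* - β × Δu, so β = (g_Y* - g_Y)/Δu.
β = (2.33 - 0.38)/1.15 = 1.95/1.15 = 1.70.

β ≈ 1.70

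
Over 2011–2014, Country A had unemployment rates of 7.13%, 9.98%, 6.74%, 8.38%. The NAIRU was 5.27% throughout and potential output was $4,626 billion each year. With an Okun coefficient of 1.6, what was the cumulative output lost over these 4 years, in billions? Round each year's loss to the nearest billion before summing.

$826 billion

Year 2011: gap = -1.6 × (7.13 - 5.27) = -2.976%, loss ≈ 4626 × 2.976/100 ≈ 138.
Year 2012: gap = -1.6 × (9.98 - 5.27) = -7.536%, loss ≈ 4626 × 7.536/100 ≈ 349.
Year 2013: gap = -1.6 × (6.74 - 5.27) = -2.352%, loss ≈ 4626 × 2.352/100 ≈ 109.
Year 2014: gap = -1.6 × (8.38 - 5.27) = -4.976%, loss ≈ 4626 × 4.976/100 ≈ 230.
Total lost output = 138 + 349 + 109 + 230 = 826 billion.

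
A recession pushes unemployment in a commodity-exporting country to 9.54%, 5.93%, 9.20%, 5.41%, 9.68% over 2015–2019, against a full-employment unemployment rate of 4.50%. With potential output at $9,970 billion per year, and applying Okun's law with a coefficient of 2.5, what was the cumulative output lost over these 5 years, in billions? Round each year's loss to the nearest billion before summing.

$4,301 billion

Year 2015: gap = -2.5 × (9.54 - 4.5) = -12.6%, loss ≈ 9970 × 12.6/100 ≈ 1256.
Year 2016: gap = -2.5 × (5.93 - 4.5) = -3.575%, loss ≈ 9970 × 3.575/100 ≈ 356.
Year 2017: gap = -2.5 × (9.2 - 4.5) = -11.75%, loss ≈ 9970 × 11.75/100 ≈ 1171.
Year 2018: gap = -2.5 × (5.41 - 4.5) = -2.275%, loss ≈ 9970 × 2.275/100 ≈ 227.
Year 2019: gap = -2.5 × (9.68 - 4.5) = -12.95%, loss ≈ 9970 × 12.95/100 ≈ 1291.
Total lost output = 1256 + 356 + 1171 + 227 + 1291 = 4301 billion.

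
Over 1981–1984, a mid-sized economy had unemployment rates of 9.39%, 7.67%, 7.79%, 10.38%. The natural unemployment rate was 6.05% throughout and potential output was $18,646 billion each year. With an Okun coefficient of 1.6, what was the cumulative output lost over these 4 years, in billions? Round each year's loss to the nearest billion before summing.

$3,290 billion

Year 1981: gap = -1.6 × (9.39 - 6.05) = -5.344%, loss ≈ 18646 × 5.344/100 ≈ 996.
Year 1982: gap = -1.6 × (7.67 - 6.05) = -2.592%, loss ≈ 18646 × 2.592/100 ≈ 483.
Year 1983: gap = -1.6 × (7.79 - 6.05) = -2.784%, loss ≈ 18646 × 2.784/100 ≈ 519.
Year 1984: gap = -1.6 × (10.38 - 6.05) = -6.928%, loss ≈ 18646 × 6.928/100 ≈ 1292.
Total lost output = 996 + 483 + 519 + 1292 = 3290 billion.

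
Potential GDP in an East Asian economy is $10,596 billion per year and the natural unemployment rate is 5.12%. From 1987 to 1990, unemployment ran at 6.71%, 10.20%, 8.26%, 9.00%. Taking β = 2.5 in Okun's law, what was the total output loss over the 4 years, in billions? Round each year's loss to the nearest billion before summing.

$3,627 billion

Year 1987: gap = -2.5 × (6.71 - 5.12) = -3.975%, loss ≈ 10596 × 3.975/100 ≈ 421.
Year 1988: gap = -2.5 × (10.2 - 5.12) = -12.7%, loss ≈ 10596 × 12.7/100 ≈ 1346.
Year 1989: gap = -2.5 × (8.26 - 5.12) = -7.85%, loss ≈ 10596 × 7.85/100 ≈ 832.
Year 1990: gap = -2.5 × (9 - 5.12) = -9.7%, loss ≈ 10596 × 9.7/100 ≈ 1028.
Total lost output = 421 + 1346 + 832 + 1028 = 3627 billion.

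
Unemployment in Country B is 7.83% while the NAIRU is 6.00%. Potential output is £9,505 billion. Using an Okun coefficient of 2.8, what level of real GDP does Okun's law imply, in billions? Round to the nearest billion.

Unemployment gap = 7.83 - 6 = 1.83 points, so the output gap is -2.8 × 1.83 = -5.124%.
Actual GDP = 9505 × (1 - 5.124/100) = 9505 × 0.94876 ≈ 9018 billion.

£9,018 billion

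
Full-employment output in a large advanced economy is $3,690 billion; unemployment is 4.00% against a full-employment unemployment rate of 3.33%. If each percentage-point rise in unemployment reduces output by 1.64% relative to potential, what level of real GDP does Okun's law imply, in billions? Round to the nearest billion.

$3,649 billion

Unemployment gap = 4 - 3.33 = 0.67 points, so the output gap is -1.64 × 0.67 = -1.0988%.
Actual GDP = 3690 × (1 - 1.0988/100) = 3690 × 0.989012 ≈ 3649 billion.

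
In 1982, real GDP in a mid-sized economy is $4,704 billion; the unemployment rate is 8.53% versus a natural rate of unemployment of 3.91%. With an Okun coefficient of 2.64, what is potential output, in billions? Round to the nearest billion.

$5,357 billion

Unemployment gap = 8.53 - 3.91 = 4.62 points, so output gap = -2.64 × 4.62 = -12.1968%.
Since Y = Y* × (1 + gap/100), Y* = 4704/0.878032 ≈ 5357 billion.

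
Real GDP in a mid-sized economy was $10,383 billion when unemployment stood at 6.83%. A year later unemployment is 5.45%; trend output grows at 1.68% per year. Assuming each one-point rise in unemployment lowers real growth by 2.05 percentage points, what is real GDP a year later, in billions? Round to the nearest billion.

$10,851 billion

Δu = 5.45 - 6.83 = -1.38 points.
Okun's law (growth form): g_Y = g_Y* - β × Δu = 1.68 - 2.05 × (-1.38) = 1.68 + 2.829 = 4.509%.
Real GDP in the next year = 10383 × (1 + 4.509/100) = 10383 × 1.04509 ≈ 10851 billion.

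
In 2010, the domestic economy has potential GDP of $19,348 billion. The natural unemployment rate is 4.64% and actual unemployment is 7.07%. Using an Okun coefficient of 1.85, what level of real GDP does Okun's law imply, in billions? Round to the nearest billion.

$18,478 billion

Unemployment gap = 7.07 - 4.64 = 2.43 points, so the output gap is -1.85 × 2.43 = -4.4955%.
Actual GDP = 19348 × (1 - 4.4955/100) = 19348 × 0.955045 ≈ 18478 billion.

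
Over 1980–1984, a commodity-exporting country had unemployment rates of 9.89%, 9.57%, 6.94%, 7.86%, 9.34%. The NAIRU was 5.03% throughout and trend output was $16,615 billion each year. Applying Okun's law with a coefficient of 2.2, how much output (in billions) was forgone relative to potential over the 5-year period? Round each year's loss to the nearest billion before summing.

$6,743 billion

Year 1980: gap = -2.2 × (9.89 - 5.03) = -10.692%, loss ≈ 16615 × 10.692/100 ≈ 1776.
Year 1981: gap = -2.2 × (9.57 - 5.03) = -9.988%, loss ≈ 16615 × 9.988/100 ≈ 1660.
Year 1982: gap = -2.2 × (6.94 - 5.03) = -4.202%, loss ≈ 16615 × 4.202/100 ≈ 698.
Year 1983: gap = -2.2 × (7.86 - 5.03) = -6.226%, loss ≈ 16615 × 6.226/100 ≈ 1034.
Year 1984: gap = -2.2 × (9.34 - 5.03) = -9.482%, loss ≈ 16615 × 9.482/100 ≈ 1575.
Total lost output = 1776 + 1660 + 698 + 1034 + 1575 = 6743 billion.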